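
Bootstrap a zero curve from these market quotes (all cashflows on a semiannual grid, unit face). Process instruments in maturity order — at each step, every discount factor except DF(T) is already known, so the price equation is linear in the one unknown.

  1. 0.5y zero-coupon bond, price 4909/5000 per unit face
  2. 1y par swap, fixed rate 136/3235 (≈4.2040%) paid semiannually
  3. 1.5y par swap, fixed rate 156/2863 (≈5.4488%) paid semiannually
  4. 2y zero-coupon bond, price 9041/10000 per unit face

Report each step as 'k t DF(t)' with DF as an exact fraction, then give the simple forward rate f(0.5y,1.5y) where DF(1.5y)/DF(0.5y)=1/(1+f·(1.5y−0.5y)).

step 1 [0.5y] zero: DF = P = 4909/5000 ≈ 0.981800
step 2 [1y] swap r/2=68/3235: DF=(1 − 68/3235·(0.981800))/(1+68/3235) = 1199/1250 ≈ 0.959200
step 3 [1.5y] swap r/2=78/2863: DF=(1 − 78/2863·(0.981800+0.959200))/(1+78/2863) = 461/500 ≈ 0.922000
step 4 [2y] zero: DF = P = 9041/10000 ≈ 0.904100

1 1/2 4909/5000
2 1 1199/1250
3 3/2 461/500
4 2 9041/10000
f(0.5y,1.5y) = ((4909/5000)/(461/500) − 1)/(1) = 299/4610 ≈ 6.4859%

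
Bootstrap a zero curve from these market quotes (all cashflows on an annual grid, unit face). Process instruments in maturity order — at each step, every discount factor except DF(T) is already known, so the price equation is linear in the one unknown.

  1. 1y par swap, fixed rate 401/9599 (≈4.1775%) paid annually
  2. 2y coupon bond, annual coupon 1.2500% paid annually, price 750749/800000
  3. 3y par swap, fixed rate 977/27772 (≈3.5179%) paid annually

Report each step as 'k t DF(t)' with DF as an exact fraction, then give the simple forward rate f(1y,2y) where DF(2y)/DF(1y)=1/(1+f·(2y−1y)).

1 1 9599/10000
2 2 183/200
3 3 9023/10000
f(1y,2y) = ((9599/10000)/(183/200) − 1)/(1) = 449/9150 ≈ 4.9071%

step 1 [1y] swap r/1=401/9599: DF=(1 − 401/9599·(0))/(1+401/9599) = 9599/10000 ≈ 0.959900
step 2 [2y] bond c/1=1/80: DF=(750749/800000 − 1/80·(0.959900))/(1+1/80) = 183/200 ≈ 0.915000
step 3 [3y] swap r/1=977/27772: DF=(1 − 977/27772·(0.959900+0.915000))/(1+977/27772) = 9023/10000 ≈ 0.902300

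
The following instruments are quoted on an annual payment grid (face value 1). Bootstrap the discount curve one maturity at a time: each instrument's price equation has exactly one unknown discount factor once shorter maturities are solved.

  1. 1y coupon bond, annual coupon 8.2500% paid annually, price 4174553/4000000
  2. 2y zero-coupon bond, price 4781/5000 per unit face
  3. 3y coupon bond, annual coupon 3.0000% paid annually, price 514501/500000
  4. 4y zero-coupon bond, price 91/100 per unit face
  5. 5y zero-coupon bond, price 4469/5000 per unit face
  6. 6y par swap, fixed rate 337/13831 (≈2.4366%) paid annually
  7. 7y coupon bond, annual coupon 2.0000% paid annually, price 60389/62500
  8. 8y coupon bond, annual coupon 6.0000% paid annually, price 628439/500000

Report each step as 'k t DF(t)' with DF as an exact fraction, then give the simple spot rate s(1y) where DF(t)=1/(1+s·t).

1 1 9641/10000
2 2 4781/5000
3 3 9431/10000
4 4 91/100
5 5 4469/5000
6 6 2163/2500
7 7 2097/2500
8 8 8251/10000
s(1y) = (1/(9641/10000) − 1)/(1) = 359/9641 ≈ 3.7237%

step 1 [1y] bond c/1=33/400: DF=(4174553/4000000 − 33/400·(0))/(1+33/400) = 9641/10000 ≈ 0.964100
step 2 [2y] zero: DF = P = 4781/5000 ≈ 0.956200
step 3 [3y] bond c/1=3/100: DF=(514501/500000 − 3/100·(0.964100+0.956200))/(1+3/100) = 9431/10000 ≈ 0.943100
step 4 [4y] zero: DF = P = 91/100 ≈ 0.910000
step 5 [5y] zero: DF = P = 4469/5000 ≈ 0.893800
step 6 [6y] swap r/1=337/13831: DF=(1 − 337/13831·(0.964100+0.956200+0.943100+0.910000+0.893800))/(1+337/13831) = 2163/2500 ≈ 0.865200
step 7 [7y] bond c/1=1/50: DF=(60389/62500 − 1/50·(0.964100+0.956200+0.943100+0.910000+0.893800+0.865200))/(1+1/50) = 2097/2500 ≈ 0.838800
step 8 [8y] bond c/1=3/50: DF=(628439/500000 − 3/50·(0.964100+0.956200+0.943100+0.910000+0.893800+0.865200+0.838800))/(1+3/50) = 8251/10000 ≈ 0.825100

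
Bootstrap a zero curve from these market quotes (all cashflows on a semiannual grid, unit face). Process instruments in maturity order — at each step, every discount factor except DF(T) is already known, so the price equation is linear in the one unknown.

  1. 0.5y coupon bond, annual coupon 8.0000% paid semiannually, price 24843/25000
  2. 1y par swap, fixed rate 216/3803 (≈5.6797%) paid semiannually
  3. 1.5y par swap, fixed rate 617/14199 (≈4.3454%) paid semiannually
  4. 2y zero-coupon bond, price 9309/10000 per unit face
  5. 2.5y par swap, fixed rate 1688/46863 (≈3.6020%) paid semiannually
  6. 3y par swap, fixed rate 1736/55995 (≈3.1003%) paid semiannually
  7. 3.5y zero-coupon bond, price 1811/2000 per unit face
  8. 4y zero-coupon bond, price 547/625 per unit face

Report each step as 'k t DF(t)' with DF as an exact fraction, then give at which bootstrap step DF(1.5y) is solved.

1 1/2 1911/2000
2 1 473/500
3 3/2 9383/10000
4 2 9309/10000
5 5/2 2289/2500
6 3 2283/2500
7 7/2 1811/2000
8 4 547/625
DF(1.5y) is solved at step 3

step 1 [0.5y] bond c/2=1/25: DF=(24843/25000 − 1/25·(0))/(1+1/25) = 1911/2000 ≈ 0.955500
step 2 [1y] swap r/2=108/3803: DF=(1 − 108/3803·(0.955500))/(1+108/3803) = 473/500 ≈ 0.946000
step 3 [1.5y] swap r/2=617/28398: DF=(1 − 617/28398·(0.955500+0.946000))/(1+617/28398) = 9383/10000 ≈ 0.938300
step 4 [2y] zero: DF = P = 9309/10000 ≈ 0.930900
step 5 [2.5y] swap r/2=844/46863: DF=(1 − 844/46863·(0.955500+0.946000+0.938300+0.930900))/(1+844/46863) = 2289/2500 ≈ 0.915600
step 6 [3y] swap r/2=868/55995: DF=(1 − 868/55995·(0.955500+0.946000+0.938300+0.930900+0.915600))/(1+868/55995) = 2283/2500 ≈ 0.913200
step 7 [3.5y] zero: DF = P = 1811/2000 ≈ 0.905500
step 8 [4y] zero: DF = P = 547/625 ≈ 0.875200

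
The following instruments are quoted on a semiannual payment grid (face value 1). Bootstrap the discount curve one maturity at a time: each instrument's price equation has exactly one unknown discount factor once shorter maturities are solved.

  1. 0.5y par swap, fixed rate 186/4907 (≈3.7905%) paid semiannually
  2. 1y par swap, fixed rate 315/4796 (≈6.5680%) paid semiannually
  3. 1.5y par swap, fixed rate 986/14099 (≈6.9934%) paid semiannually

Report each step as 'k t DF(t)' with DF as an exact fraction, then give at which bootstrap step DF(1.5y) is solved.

1 1/2 4907/5000
2 1 937/1000
3 3/2 4507/5000
DF(1.5y) is solved at step 3

step 1 [0.5y] swap r/2=93/4907: DF=(1 − 93/4907·(0))/(1+93/4907) = 4907/5000 ≈ 0.981400
step 2 [1y] swap r/2=315/9592: DF=(1 − 315/9592·(0.981400))/(1+315/9592) = 937/1000 ≈ 0.937000
step 3 [1.5y] swap r/2=493/14099: DF=(1 − 493/14099·(0.981400+0.937000))/(1+493/14099) = 4507/5000 ≈ 0.901400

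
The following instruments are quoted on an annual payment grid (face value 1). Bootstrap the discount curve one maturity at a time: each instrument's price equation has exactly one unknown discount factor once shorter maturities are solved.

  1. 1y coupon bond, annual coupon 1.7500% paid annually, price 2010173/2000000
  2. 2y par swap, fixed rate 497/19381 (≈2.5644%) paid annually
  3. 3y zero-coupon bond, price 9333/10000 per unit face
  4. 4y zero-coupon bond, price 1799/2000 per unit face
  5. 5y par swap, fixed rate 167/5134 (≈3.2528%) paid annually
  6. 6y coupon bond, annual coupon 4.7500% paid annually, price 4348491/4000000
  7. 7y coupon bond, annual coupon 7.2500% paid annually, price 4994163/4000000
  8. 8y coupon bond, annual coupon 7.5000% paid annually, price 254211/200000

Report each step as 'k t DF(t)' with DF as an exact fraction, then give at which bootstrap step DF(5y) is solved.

1 1 4939/5000
2 2 9503/10000
3 3 9333/10000
4 4 1799/2000
5 5 8497/10000
6 6 8283/10000
7 7 3979/5000
8 8 7467/10000
DF(5y) is solved at step 5

step 1 [1y] bond c/1=7/400: DF=(2010173/2000000 − 7/400·(0))/(1+7/400) = 4939/5000 ≈ 0.987800
step 2 [2y] swap r/1=497/19381: DF=(1 − 497/19381·(0.987800))/(1+497/19381) = 9503/10000 ≈ 0.950300
step 3 [3y] zero: DF = P = 9333/10000 ≈ 0.933300
step 4 [4y] zero: DF = P = 1799/2000 ≈ 0.899500
step 5 [5y] swap r/1=167/5134: DF=(1 − 167/5134·(0.987800+0.950300+0.933300+0.899500))/(1+167/5134) = 8497/10000 ≈ 0.849700
step 6 [6y] bond c/1=19/400: DF=(4348491/4000000 − 19/400·(0.987800+0.950300+0.933300+0.899500+0.849700))/(1+19/400) = 8283/10000 ≈ 0.828300
step 7 [7y] bond c/1=29/400: DF=(4994163/4000000 − 29/400·(0.987800+0.950300+0.933300+0.899500+0.849700+0.828300))/(1+29/400) = 3979/5000 ≈ 0.795800
step 8 [8y] bond c/1=3/40: DF=(254211/200000 − 3/40·(0.987800+0.950300+0.933300+0.899500+0.849700+0.828300+0.795800))/(1+3/40) = 7467/10000 ≈ 0.746700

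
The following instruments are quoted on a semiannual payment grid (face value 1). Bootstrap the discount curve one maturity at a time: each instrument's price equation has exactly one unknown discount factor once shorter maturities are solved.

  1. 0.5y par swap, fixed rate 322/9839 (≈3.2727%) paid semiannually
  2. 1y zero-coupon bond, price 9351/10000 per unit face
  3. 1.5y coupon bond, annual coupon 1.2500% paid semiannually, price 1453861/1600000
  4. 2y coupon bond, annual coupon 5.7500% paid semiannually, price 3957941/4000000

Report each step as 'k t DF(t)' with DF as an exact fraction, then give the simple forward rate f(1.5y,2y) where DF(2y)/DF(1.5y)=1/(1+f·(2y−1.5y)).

step 1 [0.5y] swap r/2=161/9839: DF=(1 − 161/9839·(0))/(1+161/9839) = 9839/10000 ≈ 0.983900
step 2 [1y] zero: DF = P = 9351/10000 ≈ 0.935100
step 3 [1.5y] bond c/2=1/160: DF=(1453861/1600000 − 1/160·(0.983900+0.935100))/(1+1/160) = 8911/10000 ≈ 0.891100
step 4 [2y] bond c/2=23/800: DF=(3957941/4000000 − 23/800·(0.983900+0.935100+0.891100))/(1+23/800) = 8833/10000 ≈ 0.883300

1 1/2 9839/10000
2 1 9351/10000
3 3/2 8911/10000
4 2 8833/10000
f(1.5y,2y) = ((8911/10000)/(8833/10000) − 1)/(1/2) = 156/8833 ≈ 1.7661%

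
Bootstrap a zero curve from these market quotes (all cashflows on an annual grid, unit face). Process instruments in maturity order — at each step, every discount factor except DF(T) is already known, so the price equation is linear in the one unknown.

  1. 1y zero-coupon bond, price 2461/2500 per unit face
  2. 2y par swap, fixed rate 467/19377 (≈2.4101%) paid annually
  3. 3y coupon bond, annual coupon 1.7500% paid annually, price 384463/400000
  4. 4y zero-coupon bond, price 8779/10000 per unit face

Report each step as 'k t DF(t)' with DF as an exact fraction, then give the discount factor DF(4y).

1 1 2461/2500
2 2 9533/10000
3 3 9113/10000
4 4 8779/10000
DF(4y) = 8779/10000 ≈ 0.877900

step 1 [1y] zero: DF = P = 2461/2500 ≈ 0.984400
step 2 [2y] swap r/1=467/19377: DF=(1 − 467/19377·(0.984400))/(1+467/19377) = 9533/10000 ≈ 0.953300
step 3 [3y] bond c/1=7/400: DF=(384463/400000 − 7/400·(0.984400+0.953300))/(1+7/400) = 9113/10000 ≈ 0.911300
step 4 [4y] zero: DF = P = 8779/10000 ≈ 0.877900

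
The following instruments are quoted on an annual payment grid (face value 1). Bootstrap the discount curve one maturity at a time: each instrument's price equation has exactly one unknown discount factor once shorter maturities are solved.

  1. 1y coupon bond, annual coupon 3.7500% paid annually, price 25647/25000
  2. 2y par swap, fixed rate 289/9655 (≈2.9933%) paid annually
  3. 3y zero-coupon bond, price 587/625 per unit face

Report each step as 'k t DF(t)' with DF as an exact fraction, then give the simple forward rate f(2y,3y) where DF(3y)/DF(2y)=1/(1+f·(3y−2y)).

1 1 618/625
2 2 4711/5000
3 3 587/625
f(2y,3y) = ((4711/5000)/(587/625) − 1)/(1) = 15/4696 ≈ 0.3194%

step 1 [1y] bond c/1=3/80: DF=(25647/25000 − 3/80·(0))/(1+3/80) = 618/625 ≈ 0.988800
step 2 [2y] swap r/1=289/9655: DF=(1 − 289/9655·(0.988800))/(1+289/9655) = 4711/5000 ≈ 0.942200
step 3 [3y] zero: DF = P = 587/625 ≈ 0.939200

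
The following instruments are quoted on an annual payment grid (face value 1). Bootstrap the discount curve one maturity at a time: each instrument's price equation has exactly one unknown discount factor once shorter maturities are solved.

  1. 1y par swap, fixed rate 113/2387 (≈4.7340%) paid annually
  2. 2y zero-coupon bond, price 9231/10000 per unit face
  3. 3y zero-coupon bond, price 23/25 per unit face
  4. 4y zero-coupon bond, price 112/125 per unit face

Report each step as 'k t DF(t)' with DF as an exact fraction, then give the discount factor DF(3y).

1 1 2387/2500
2 2 9231/10000
3 3 23/25
4 4 112/125
DF(3y) = 23/25 ≈ 0.920000

step 1 [1y] swap r/1=113/2387: DF=(1 − 113/2387·(0))/(1+113/2387) = 2387/2500 ≈ 0.954800
step 2 [2y] zero: DF = P = 9231/10000 ≈ 0.923100
step 3 [3y] zero: DF = P = 23/25 ≈ 0.920000
step 4 [4y] zero: DF = P = 112/125 ≈ 0.896000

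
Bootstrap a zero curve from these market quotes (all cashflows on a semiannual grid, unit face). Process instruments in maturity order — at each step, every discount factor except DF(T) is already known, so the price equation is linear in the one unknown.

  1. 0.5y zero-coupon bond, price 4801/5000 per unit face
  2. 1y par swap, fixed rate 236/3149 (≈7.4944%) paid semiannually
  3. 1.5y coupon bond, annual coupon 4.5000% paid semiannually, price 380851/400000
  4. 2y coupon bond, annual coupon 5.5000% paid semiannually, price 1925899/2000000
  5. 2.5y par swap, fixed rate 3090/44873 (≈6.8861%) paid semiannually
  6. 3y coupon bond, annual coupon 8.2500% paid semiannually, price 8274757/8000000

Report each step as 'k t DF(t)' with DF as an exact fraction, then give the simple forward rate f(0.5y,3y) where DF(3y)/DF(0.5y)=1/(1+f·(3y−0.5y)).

1 1/2 4801/5000
2 1 2323/2500
3 3/2 556/625
4 2 2157/2500
5 5/2 1691/2000
6 3 2039/2500
f(0.5y,3y) = ((4801/5000)/(2039/2500) − 1)/(5/2) = 723/10195 ≈ 7.0917%

step 1 [0.5y] zero: DF = P = 4801/5000 ≈ 0.960200
step 2 [1y] swap r/2=118/3149: DF=(1 − 118/3149·(0.960200))/(1+118/3149) = 2323/2500 ≈ 0.929200
step 3 [1.5y] bond c/2=9/400: DF=(380851/400000 − 9/400·(0.960200+0.929200))/(1+9/400) = 556/625 ≈ 0.889600
step 4 [2y] bond c/2=11/400: DF=(1925899/2000000 − 11/400·(0.960200+0.929200+0.889600))/(1+11/400) = 2157/2500 ≈ 0.862800
step 5 [2.5y] swap r/2=1545/44873: DF=(1 − 1545/44873·(0.960200+0.929200+0.889600+0.862800))/(1+1545/44873) = 1691/2000 ≈ 0.845500
step 6 [3y] bond c/2=33/800: DF=(8274757/8000000 − 33/800·(0.960200+0.929200+0.889600+0.862800+0.845500))/(1+33/800) = 2039/2500 ≈ 0.815600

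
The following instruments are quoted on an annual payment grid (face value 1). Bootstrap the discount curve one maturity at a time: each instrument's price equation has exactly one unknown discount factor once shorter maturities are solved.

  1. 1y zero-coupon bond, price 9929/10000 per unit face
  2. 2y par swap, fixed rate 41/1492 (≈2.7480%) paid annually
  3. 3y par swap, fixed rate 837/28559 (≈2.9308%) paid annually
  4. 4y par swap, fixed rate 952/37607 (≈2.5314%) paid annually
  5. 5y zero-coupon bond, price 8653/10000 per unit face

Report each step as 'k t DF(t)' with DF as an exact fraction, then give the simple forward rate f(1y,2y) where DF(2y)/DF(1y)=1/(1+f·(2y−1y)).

1 1 9929/10000
2 2 9467/10000
3 3 9163/10000
4 4 1131/1250
5 5 8653/10000
f(1y,2y) = ((9929/10000)/(9467/10000) − 1)/(1) = 462/9467 ≈ 4.8801%

step 1 [1y] zero: DF = P = 9929/10000 ≈ 0.992900
step 2 [2y] swap r/1=41/1492: DF=(1 − 41/1492·(0.992900))/(1+41/1492) = 9467/10000 ≈ 0.946700
step 3 [3y] swap r/1=837/28559: DF=(1 − 837/28559·(0.992900+0.946700))/(1+837/28559) = 9163/10000 ≈ 0.916300
step 4 [4y] swap r/1=952/37607: DF=(1 − 952/37607·(0.992900+0.946700+0.916300))/(1+952/37607) = 1131/1250 ≈ 0.904800
step 5 [5y] zero: DF = P = 8653/10000 ≈ 0.865300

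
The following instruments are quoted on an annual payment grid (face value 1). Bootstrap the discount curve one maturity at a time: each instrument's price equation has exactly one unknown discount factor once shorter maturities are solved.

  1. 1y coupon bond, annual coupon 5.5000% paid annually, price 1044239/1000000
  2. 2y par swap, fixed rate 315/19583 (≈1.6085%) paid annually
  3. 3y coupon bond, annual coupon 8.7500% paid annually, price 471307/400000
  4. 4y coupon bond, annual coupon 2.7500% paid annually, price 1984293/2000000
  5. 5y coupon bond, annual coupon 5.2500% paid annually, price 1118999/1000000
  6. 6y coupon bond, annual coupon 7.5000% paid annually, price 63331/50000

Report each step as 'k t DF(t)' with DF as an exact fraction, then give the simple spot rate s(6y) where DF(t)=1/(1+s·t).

1 1 4949/5000
2 2 1937/2000
3 3 9259/10000
4 4 2221/2500
5 5 7/8
6 6 427/500
s(6y) = (1/(427/500) − 1)/(6) = 73/2562 ≈ 2.8493%

step 1 [1y] bond c/1=11/200: DF=(1044239/1000000 − 11/200·(0))/(1+11/200) = 4949/5000 ≈ 0.989800
step 2 [2y] swap r/1=315/19583: DF=(1 − 315/19583·(0.989800))/(1+315/19583) = 1937/2000 ≈ 0.968500
step 3 [3y] bond c/1=7/80: DF=(471307/400000 − 7/80·(0.989800+0.968500))/(1+7/80) = 9259/10000 ≈ 0.925900
step 4 [4y] bond c/1=11/400: DF=(1984293/2000000 − 11/400·(0.989800+0.968500+0.925900))/(1+11/400) = 2221/2500 ≈ 0.888400
step 5 [5y] bond c/1=21/400: DF=(1118999/1000000 − 21/400·(0.989800+0.968500+0.925900+0.888400))/(1+21/400) = 7/8 ≈ 0.875000
step 6 [6y] bond c/1=3/40: DF=(63331/50000 − 3/40·(0.989800+0.968500+0.925900+0.888400+0.875000))/(1+3/40) = 427/500 ≈ 0.854000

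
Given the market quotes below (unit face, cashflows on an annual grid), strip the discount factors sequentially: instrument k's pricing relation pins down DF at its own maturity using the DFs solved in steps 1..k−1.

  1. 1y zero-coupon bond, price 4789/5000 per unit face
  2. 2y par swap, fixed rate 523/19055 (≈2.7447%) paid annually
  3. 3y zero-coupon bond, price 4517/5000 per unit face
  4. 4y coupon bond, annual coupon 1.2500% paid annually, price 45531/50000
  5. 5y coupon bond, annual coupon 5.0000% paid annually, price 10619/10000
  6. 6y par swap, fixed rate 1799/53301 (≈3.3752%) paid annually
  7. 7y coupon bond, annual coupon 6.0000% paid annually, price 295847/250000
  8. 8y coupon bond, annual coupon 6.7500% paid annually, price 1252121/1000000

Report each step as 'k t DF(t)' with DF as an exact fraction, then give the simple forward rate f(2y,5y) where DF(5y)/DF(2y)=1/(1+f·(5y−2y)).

step 1 [1y] zero: DF = P = 4789/5000 ≈ 0.957800
step 2 [2y] swap r/1=523/19055: DF=(1 − 523/19055·(0.957800))/(1+523/19055) = 9477/10000 ≈ 0.947700
step 3 [3y] zero: DF = P = 4517/5000 ≈ 0.903400
step 4 [4y] bond c/1=1/80: DF=(45531/50000 − 1/80·(0.957800+0.947700+0.903400))/(1+1/80) = 8647/10000 ≈ 0.864700
step 5 [5y] bond c/1=1/20: DF=(10619/10000 − 1/20·(0.957800+0.947700+0.903400+0.864700))/(1+1/20) = 2091/2500 ≈ 0.836400
step 6 [6y] swap r/1=1799/53301: DF=(1 − 1799/53301·(0.957800+0.947700+0.903400+0.864700+0.836400))/(1+1799/53301) = 8201/10000 ≈ 0.820100
step 7 [7y] bond c/1=3/50: DF=(295847/250000 − 3/50·(0.957800+0.947700+0.903400+0.864700+0.836400+0.820100))/(1+3/50) = 8147/10000 ≈ 0.814700
step 8 [8y] bond c/1=27/400: DF=(1252121/1000000 − 27/400·(0.957800+0.947700+0.903400+0.864700+0.836400+0.820100+0.814700))/(1+27/400) = 1961/2500 ≈ 0.784400

1 1 4789/5000
2 2 9477/10000
3 3 4517/5000
4 4 8647/10000
5 5 2091/2500
6 6 8201/10000
7 7 8147/10000
8 8 1961/2500
f(2y,5y) = ((9477/10000)/(2091/2500) − 1)/(3) = 371/8364 ≈ 4.4357%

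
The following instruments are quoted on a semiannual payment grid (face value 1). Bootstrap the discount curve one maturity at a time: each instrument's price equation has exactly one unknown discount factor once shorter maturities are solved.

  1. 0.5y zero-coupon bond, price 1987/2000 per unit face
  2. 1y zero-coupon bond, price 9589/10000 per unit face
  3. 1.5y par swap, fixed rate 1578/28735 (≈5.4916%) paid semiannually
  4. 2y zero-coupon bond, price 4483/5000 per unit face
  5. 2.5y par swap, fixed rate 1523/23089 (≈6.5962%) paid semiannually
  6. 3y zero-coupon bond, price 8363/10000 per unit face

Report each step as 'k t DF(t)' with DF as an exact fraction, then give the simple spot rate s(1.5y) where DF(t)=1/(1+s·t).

step 1 [0.5y] zero: DF = P = 1987/2000 ≈ 0.993500
step 2 [1y] zero: DF = P = 9589/10000 ≈ 0.958900
step 3 [1.5y] swap r/2=789/28735: DF=(1 − 789/28735·(0.993500+0.958900))/(1+789/28735) = 9211/10000 ≈ 0.921100
step 4 [2y] zero: DF = P = 4483/5000 ≈ 0.896600
step 5 [2.5y] swap r/2=1523/46178: DF=(1 − 1523/46178·(0.993500+0.958900+0.921100+0.896600))/(1+1523/46178) = 8477/10000 ≈ 0.847700
step 6 [3y] zero: DF = P = 8363/10000 ≈ 0.836300

1 1/2 1987/2000
2 1 9589/10000
3 3/2 9211/10000
4 2 4483/5000
5 5/2 8477/10000
6 3 8363/10000
s(1.5y) = (1/(9211/10000) − 1)/(3/2) = 526/9211 ≈ 5.7106%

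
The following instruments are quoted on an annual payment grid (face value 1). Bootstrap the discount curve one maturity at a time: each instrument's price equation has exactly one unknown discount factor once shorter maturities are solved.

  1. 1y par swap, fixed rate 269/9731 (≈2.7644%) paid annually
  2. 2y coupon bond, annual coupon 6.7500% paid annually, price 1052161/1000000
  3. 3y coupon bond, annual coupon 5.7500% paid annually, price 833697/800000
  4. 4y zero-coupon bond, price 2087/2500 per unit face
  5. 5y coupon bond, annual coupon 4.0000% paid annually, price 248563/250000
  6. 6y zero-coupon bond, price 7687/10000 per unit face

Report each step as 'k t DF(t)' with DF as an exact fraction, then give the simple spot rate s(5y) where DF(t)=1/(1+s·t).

1 1 9731/10000
2 2 9241/10000
3 3 8823/10000
4 4 2087/2500
5 5 817/1000
6 6 7687/10000
s(5y) = (1/(817/1000) − 1)/(5) = 183/4085 ≈ 4.4798%

step 1 [1y] swap r/1=269/9731: DF=(1 − 269/9731·(0))/(1+269/9731) = 9731/10000 ≈ 0.973100
step 2 [2y] bond c/1=27/400: DF=(1052161/1000000 − 27/400·(0.973100))/(1+27/400) = 9241/10000 ≈ 0.924100
step 3 [3y] bond c/1=23/400: DF=(833697/800000 − 23/400·(0.973100+0.924100))/(1+23/400) = 8823/10000 ≈ 0.882300
step 4 [4y] zero: DF = P = 2087/2500 ≈ 0.834800
step 5 [5y] bond c/1=1/25: DF=(248563/250000 − 1/25·(0.973100+0.924100+0.882300+0.834800))/(1+1/25) = 817/1000 ≈ 0.817000
step 6 [6y] zero: DF = P = 7687/10000 ≈ 0.768700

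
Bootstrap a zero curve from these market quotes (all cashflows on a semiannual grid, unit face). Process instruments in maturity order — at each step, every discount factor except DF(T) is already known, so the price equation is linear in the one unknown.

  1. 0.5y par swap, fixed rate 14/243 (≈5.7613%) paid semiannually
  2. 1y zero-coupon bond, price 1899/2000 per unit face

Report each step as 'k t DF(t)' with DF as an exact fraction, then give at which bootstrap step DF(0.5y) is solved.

step 1 [0.5y] swap r/2=7/243: DF=(1 − 7/243·(0))/(1+7/243) = 243/250 ≈ 0.972000
step 2 [1y] zero: DF = P = 1899/2000 ≈ 0.949500

1 1/2 243/250
2 1 1899/2000
DF(0.5y) is solved at step 1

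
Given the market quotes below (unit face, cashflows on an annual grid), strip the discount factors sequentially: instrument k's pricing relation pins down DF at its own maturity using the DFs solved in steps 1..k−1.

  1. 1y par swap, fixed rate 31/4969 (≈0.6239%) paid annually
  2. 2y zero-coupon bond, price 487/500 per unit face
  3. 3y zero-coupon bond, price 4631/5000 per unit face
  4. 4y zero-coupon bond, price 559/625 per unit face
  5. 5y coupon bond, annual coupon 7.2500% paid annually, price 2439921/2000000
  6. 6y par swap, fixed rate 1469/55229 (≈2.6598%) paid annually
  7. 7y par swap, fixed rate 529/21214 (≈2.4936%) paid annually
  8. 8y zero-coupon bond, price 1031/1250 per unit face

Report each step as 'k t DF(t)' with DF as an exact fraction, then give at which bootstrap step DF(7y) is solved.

step 1 [1y] swap r/1=31/4969: DF=(1 − 31/4969·(0))/(1+31/4969) = 4969/5000 ≈ 0.993800
step 2 [2y] zero: DF = P = 487/500 ≈ 0.974000
step 3 [3y] zero: DF = P = 4631/5000 ≈ 0.926200
step 4 [4y] zero: DF = P = 559/625 ≈ 0.894400
step 5 [5y] bond c/1=29/400: DF=(2439921/2000000 − 29/400·(0.993800+0.974000+0.926200+0.894400))/(1+29/400) = 4407/5000 ≈ 0.881400
step 6 [6y] swap r/1=1469/55229: DF=(1 − 1469/55229·(0.993800+0.974000+0.926200+0.894400+0.881400))/(1+1469/55229) = 8531/10000 ≈ 0.853100
step 7 [7y] swap r/1=529/21214: DF=(1 − 529/21214·(0.993800+0.974000+0.926200+0.894400+0.881400+0.853100))/(1+529/21214) = 8413/10000 ≈ 0.841300
step 8 [8y] zero: DF = P = 1031/1250 ≈ 0.824800

1 1 4969/5000
2 2 487/500
3 3 4631/5000
4 4 559/625
5 5 4407/5000
6 6 8531/10000
7 7 8413/10000
8 8 1031/1250
DF(7y) is solved at step 7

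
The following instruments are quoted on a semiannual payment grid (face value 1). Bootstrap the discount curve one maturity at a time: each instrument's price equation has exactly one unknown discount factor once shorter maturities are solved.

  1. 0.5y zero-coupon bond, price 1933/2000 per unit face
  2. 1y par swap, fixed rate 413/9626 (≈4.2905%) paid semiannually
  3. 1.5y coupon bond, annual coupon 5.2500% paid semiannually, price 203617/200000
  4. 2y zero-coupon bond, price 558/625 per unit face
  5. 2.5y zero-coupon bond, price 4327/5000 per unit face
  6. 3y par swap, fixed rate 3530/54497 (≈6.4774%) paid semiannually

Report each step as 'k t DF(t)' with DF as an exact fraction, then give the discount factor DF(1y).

step 1 [0.5y] zero: DF = P = 1933/2000 ≈ 0.966500
step 2 [1y] swap r/2=413/19252: DF=(1 − 413/19252·(0.966500))/(1+413/19252) = 9587/10000 ≈ 0.958700
step 3 [1.5y] bond c/2=21/800: DF=(203617/200000 − 21/800·(0.966500+0.958700))/(1+21/800) = 2357/2500 ≈ 0.942800
step 4 [2y] zero: DF = P = 558/625 ≈ 0.892800
step 5 [2.5y] zero: DF = P = 4327/5000 ≈ 0.865400
step 6 [3y] swap r/2=1765/54497: DF=(1 − 1765/54497·(0.966500+0.958700+0.942800+0.892800+0.865400))/(1+1765/54497) = 1647/2000 ≈ 0.823500

1 1/2 1933/2000
2 1 9587/10000
3 3/2 2357/2500
4 2 558/625
5 5/2 4327/5000
6 3 1647/2000
DF(1y) = 9587/10000 ≈ 0.958700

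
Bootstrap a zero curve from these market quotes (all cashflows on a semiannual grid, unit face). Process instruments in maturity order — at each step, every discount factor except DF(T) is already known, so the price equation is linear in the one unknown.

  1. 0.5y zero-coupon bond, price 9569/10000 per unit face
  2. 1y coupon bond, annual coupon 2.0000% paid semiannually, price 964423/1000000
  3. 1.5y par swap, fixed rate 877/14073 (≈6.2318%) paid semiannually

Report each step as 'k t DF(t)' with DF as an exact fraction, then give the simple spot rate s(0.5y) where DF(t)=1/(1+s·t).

step 1 [0.5y] zero: DF = P = 9569/10000 ≈ 0.956900
step 2 [1y] bond c/2=1/100: DF=(964423/1000000 − 1/100·(0.956900))/(1+1/100) = 4727/5000 ≈ 0.945400
step 3 [1.5y] swap r/2=877/28146: DF=(1 − 877/28146·(0.956900+0.945400))/(1+877/28146) = 9123/10000 ≈ 0.912300

1 1/2 9569/10000
2 1 4727/5000
3 3/2 9123/10000
s(0.5y) = (1/(9569/10000) − 1)/(1/2) = 862/9569 ≈ 9.0083%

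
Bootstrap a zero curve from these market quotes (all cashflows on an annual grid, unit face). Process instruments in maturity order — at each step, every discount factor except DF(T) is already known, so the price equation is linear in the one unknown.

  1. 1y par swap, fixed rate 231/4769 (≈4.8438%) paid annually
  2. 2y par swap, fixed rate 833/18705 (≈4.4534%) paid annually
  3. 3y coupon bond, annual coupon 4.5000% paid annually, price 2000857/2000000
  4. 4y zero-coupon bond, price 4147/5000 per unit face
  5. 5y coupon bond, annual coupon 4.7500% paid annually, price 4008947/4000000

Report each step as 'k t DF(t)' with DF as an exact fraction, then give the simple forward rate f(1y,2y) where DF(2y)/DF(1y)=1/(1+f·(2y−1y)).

step 1 [1y] swap r/1=231/4769: DF=(1 − 231/4769·(0))/(1+231/4769) = 4769/5000 ≈ 0.953800
step 2 [2y] swap r/1=833/18705: DF=(1 − 833/18705·(0.953800))/(1+833/18705) = 9167/10000 ≈ 0.916700
step 3 [3y] bond c/1=9/200: DF=(2000857/2000000 − 9/200·(0.953800+0.916700))/(1+9/200) = 548/625 ≈ 0.876800
step 4 [4y] zero: DF = P = 4147/5000 ≈ 0.829400
step 5 [5y] bond c/1=19/400: DF=(4008947/4000000 − 19/400·(0.953800+0.916700+0.876800+0.829400))/(1+19/400) = 3973/5000 ≈ 0.794600

1 1 4769/5000
2 2 9167/10000
3 3 548/625
4 4 4147/5000
5 5 3973/5000
f(1y,2y) = ((4769/5000)/(9167/10000) − 1)/(1) = 371/9167 ≈ 4.0471%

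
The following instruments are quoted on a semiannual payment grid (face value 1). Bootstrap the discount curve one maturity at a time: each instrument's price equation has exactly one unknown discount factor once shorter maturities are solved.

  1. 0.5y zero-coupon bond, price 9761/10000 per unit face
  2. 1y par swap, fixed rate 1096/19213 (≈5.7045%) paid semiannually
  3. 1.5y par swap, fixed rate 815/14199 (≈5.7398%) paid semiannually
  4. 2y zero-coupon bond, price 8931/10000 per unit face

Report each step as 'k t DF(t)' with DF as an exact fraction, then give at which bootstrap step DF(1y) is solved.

1 1/2 9761/10000
2 1 2363/2500
3 3/2 1837/2000
4 2 8931/10000
DF(1y) is solved at step 2

step 1 [0.5y] zero: DF = P = 9761/10000 ≈ 0.976100
step 2 [1y] swap r/2=548/19213: DF=(1 − 548/19213·(0.976100))/(1+548/19213) = 2363/2500 ≈ 0.945200
step 3 [1.5y] swap r/2=815/28398: DF=(1 − 815/28398·(0.976100+0.945200))/(1+815/28398) = 1837/2000 ≈ 0.918500
step 4 [2y] zero: DF = P = 8931/10000 ≈ 0.893100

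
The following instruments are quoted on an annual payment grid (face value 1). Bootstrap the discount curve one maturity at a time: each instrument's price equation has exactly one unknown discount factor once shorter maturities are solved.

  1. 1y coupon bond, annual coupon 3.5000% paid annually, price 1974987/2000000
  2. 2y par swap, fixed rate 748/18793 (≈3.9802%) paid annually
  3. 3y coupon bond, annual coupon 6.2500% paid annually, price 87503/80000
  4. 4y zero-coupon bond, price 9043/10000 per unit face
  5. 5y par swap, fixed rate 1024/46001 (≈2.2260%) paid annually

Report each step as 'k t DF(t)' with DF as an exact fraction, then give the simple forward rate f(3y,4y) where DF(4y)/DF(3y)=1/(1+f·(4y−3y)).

1 1 9541/10000
2 2 2313/2500
3 3 9189/10000
4 4 9043/10000
5 5 561/625
f(3y,4y) = ((9189/10000)/(9043/10000) − 1)/(1) = 146/9043 ≈ 1.6145%

step 1 [1y] bond c/1=7/200: DF=(1974987/2000000 − 7/200·(0))/(1+7/200) = 9541/10000 ≈ 0.954100
step 2 [2y] swap r/1=748/18793: DF=(1 − 748/18793·(0.954100))/(1+748/18793) = 2313/2500 ≈ 0.925200
step 3 [3y] bond c/1=1/16: DF=(87503/80000 − 1/16·(0.954100+0.925200))/(1+1/16) = 9189/10000 ≈ 0.918900
step 4 [4y] zero: DF = P = 9043/10000 ≈ 0.904300
step 5 [5y] swap r/1=1024/46001: DF=(1 − 1024/46001·(0.954100+0.925200+0.918900+0.904300))/(1+1024/46001) = 561/625 ≈ 0.897600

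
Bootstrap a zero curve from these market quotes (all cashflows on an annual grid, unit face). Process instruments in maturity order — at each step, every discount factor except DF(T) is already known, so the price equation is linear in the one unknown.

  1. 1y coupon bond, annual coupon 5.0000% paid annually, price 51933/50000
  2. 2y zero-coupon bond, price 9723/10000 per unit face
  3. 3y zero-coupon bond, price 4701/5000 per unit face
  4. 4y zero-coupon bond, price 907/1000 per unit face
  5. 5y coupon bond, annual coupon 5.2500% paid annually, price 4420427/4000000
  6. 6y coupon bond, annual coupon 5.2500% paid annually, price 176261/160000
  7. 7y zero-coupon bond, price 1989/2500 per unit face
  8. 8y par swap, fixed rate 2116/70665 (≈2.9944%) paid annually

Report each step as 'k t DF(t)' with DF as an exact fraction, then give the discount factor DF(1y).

step 1 [1y] bond c/1=1/20: DF=(51933/50000 − 1/20·(0))/(1+1/20) = 2473/2500 ≈ 0.989200
step 2 [2y] zero: DF = P = 9723/10000 ≈ 0.972300
step 3 [3y] zero: DF = P = 4701/5000 ≈ 0.940200
step 4 [4y] zero: DF = P = 907/1000 ≈ 0.907000
step 5 [5y] bond c/1=21/400: DF=(4420427/4000000 − 21/400·(0.989200+0.972300+0.940200+0.907000))/(1+21/400) = 43/50 ≈ 0.860000
step 6 [6y] bond c/1=21/400: DF=(176261/160000 − 21/400·(0.989200+0.972300+0.940200+0.907000+0.860000))/(1+21/400) = 4069/5000 ≈ 0.813800
step 7 [7y] zero: DF = P = 1989/2500 ≈ 0.795600
step 8 [8y] swap r/1=2116/70665: DF=(1 − 2116/70665·(0.989200+0.972300+0.940200+0.907000+0.860000+0.813800+0.795600))/(1+2116/70665) = 1971/2500 ≈ 0.788400

1 1 2473/2500
2 2 9723/10000
3 3 4701/5000
4 4 907/1000
5 5 43/50
6 6 4069/5000
7 7 1989/2500
8 8 1971/2500
DF(1y) = 2473/2500 ≈ 0.989200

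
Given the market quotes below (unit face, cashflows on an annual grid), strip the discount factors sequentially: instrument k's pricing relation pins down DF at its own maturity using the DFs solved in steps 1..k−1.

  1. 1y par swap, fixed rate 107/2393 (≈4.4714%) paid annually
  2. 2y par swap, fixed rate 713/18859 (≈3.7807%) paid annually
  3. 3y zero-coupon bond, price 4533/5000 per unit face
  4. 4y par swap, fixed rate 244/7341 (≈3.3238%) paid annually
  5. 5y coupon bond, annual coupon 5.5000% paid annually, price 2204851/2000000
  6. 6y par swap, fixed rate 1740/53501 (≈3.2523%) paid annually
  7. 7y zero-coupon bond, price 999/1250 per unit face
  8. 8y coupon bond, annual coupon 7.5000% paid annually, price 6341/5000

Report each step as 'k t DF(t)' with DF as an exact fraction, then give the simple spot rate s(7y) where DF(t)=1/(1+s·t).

step 1 [1y] swap r/1=107/2393: DF=(1 − 107/2393·(0))/(1+107/2393) = 2393/2500 ≈ 0.957200
step 2 [2y] swap r/1=713/18859: DF=(1 − 713/18859·(0.957200))/(1+713/18859) = 9287/10000 ≈ 0.928700
step 3 [3y] zero: DF = P = 4533/5000 ≈ 0.906600
step 4 [4y] swap r/1=244/7341: DF=(1 − 244/7341·(0.957200+0.928700+0.906600))/(1+244/7341) = 439/500 ≈ 0.878000
step 5 [5y] bond c/1=11/200: DF=(2204851/2000000 − 11/200·(0.957200+0.928700+0.906600+0.878000))/(1+11/200) = 1067/1250 ≈ 0.853600
step 6 [6y] swap r/1=1740/53501: DF=(1 − 1740/53501·(0.957200+0.928700+0.906600+0.878000+0.853600))/(1+1740/53501) = 413/500 ≈ 0.826000
step 7 [7y] zero: DF = P = 999/1250 ≈ 0.799200
step 8 [8y] bond c/1=3/40: DF=(6341/5000 − 3/40·(0.957200+0.928700+0.906600+0.878000+0.853600+0.826000+0.799200))/(1+3/40) = 7507/10000 ≈ 0.750700

1 1 2393/2500
2 2 9287/10000
3 3 4533/5000
4 4 439/500
5 5 1067/1250
6 6 413/500
7 7 999/1250
8 8 7507/10000
s(7y) = (1/(999/1250) − 1)/(7) = 251/6993 ≈ 3.5893%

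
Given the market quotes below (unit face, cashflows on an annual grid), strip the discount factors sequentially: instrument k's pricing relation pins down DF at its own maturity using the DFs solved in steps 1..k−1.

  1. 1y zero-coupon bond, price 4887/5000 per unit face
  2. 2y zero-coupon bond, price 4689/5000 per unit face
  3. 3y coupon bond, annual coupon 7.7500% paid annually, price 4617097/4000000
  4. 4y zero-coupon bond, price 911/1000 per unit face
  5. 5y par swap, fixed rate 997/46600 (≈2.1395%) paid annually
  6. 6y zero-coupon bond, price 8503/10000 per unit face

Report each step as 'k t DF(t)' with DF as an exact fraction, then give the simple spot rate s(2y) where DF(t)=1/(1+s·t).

1 1 4887/5000
2 2 4689/5000
3 3 1867/2000
4 4 911/1000
5 5 9003/10000
6 6 8503/10000
s(2y) = (1/(4689/5000) − 1)/(2) = 311/9378 ≈ 3.3163%

step 1 [1y] zero: DF = P = 4887/5000 ≈ 0.977400
step 2 [2y] zero: DF = P = 4689/5000 ≈ 0.937800
step 3 [3y] bond c/1=31/400: DF=(4617097/4000000 − 31/400·(0.977400+0.937800))/(1+31/400) = 1867/2000 ≈ 0.933500
step 4 [4y] zero: DF = P = 911/1000 ≈ 0.911000
step 5 [5y] swap r/1=997/46600: DF=(1 − 997/46600·(0.977400+0.937800+0.933500+0.911000))/(1+997/46600) = 9003/10000 ≈ 0.900300
step 6 [6y] zero: DF = P = 8503/10000 ≈ 0.850300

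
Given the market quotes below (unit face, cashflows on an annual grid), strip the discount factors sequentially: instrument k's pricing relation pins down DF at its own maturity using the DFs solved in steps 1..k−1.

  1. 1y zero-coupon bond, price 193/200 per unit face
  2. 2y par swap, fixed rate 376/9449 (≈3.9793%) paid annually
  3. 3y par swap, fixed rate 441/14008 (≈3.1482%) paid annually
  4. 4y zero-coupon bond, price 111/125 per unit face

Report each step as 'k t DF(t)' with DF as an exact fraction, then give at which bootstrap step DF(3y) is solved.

step 1 [1y] zero: DF = P = 193/200 ≈ 0.965000
step 2 [2y] swap r/1=376/9449: DF=(1 − 376/9449·(0.965000))/(1+376/9449) = 578/625 ≈ 0.924800
step 3 [3y] swap r/1=441/14008: DF=(1 − 441/14008·(0.965000+0.924800))/(1+441/14008) = 4559/5000 ≈ 0.911800
step 4 [4y] zero: DF = P = 111/125 ≈ 0.888000

1 1 193/200
2 2 578/625
3 3 4559/5000
4 4 111/125
DF(3y) is solved at step 3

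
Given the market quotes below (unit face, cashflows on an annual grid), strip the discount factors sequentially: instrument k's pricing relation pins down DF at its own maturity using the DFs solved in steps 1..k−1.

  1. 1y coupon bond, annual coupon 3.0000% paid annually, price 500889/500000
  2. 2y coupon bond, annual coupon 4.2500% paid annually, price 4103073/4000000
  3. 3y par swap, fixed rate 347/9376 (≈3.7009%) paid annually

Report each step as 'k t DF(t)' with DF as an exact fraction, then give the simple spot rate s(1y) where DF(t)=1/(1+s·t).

1 1 4863/5000
2 2 9443/10000
3 3 8959/10000
s(1y) = (1/(4863/5000) − 1)/(1) = 137/4863 ≈ 2.8172%

step 1 [1y] bond c/1=3/100: DF=(500889/500000 − 3/100·(0))/(1+3/100) = 4863/5000 ≈ 0.972600
step 2 [2y] bond c/1=17/400: DF=(4103073/4000000 − 17/400·(0.972600))/(1+17/400) = 9443/10000 ≈ 0.944300
step 3 [3y] swap r/1=347/9376: DF=(1 − 347/9376·(0.972600+0.944300))/(1+347/9376) = 8959/10000 ≈ 0.895900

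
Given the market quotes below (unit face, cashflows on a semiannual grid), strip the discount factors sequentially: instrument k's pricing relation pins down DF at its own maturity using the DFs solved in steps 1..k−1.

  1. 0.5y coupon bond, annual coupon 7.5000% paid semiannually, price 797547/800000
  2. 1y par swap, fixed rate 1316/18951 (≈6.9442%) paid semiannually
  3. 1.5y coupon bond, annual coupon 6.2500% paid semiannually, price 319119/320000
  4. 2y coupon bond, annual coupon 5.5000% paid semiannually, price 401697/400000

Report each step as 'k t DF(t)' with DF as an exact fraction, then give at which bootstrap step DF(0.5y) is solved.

1 1/2 9609/10000
2 1 4671/5000
3 3/2 1137/1250
4 2 9023/10000
DF(0.5y) is solved at step 1

step 1 [0.5y] bond c/2=3/80: DF=(797547/800000 − 3/80·(0))/(1+3/80) = 9609/10000 ≈ 0.960900
step 2 [1y] swap r/2=658/18951: DF=(1 − 658/18951·(0.960900))/(1+658/18951) = 4671/5000 ≈ 0.934200
step 3 [1.5y] bond c/2=1/32: DF=(319119/320000 − 1/32·(0.960900+0.934200))/(1+1/32) = 1137/1250 ≈ 0.909600
step 4 [2y] bond c/2=11/400: DF=(401697/400000 − 11/400·(0.960900+0.934200+0.909600))/(1+11/400) = 9023/10000 ≈ 0.902300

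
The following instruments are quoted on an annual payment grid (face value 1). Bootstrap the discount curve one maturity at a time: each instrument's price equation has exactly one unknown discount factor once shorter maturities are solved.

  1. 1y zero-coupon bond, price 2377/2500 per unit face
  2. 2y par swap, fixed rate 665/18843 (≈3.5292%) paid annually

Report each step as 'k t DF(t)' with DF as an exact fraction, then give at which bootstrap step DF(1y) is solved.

step 1 [1y] zero: DF = P = 2377/2500 ≈ 0.950800
step 2 [2y] swap r/1=665/18843: DF=(1 − 665/18843·(0.950800))/(1+665/18843) = 1867/2000 ≈ 0.933500

1 1 2377/2500
2 2 1867/2000
DF(1y) is solved at step 1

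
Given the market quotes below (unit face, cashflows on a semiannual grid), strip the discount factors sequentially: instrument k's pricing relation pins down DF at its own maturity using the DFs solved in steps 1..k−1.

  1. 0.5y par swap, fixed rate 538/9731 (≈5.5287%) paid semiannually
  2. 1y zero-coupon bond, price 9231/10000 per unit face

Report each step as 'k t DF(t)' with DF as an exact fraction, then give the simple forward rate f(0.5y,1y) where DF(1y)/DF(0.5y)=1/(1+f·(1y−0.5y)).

1 1/2 9731/10000
2 1 9231/10000
f(0.5y,1y) = ((9731/10000)/(9231/10000) − 1)/(1/2) = 1000/9231 ≈ 10.8331%

step 1 [0.5y] swap r/2=269/9731: DF=(1 − 269/9731·(0))/(1+269/9731) = 9731/10000 ≈ 0.973100
step 2 [1y] zero: DF = P = 9231/10000 ≈ 0.923100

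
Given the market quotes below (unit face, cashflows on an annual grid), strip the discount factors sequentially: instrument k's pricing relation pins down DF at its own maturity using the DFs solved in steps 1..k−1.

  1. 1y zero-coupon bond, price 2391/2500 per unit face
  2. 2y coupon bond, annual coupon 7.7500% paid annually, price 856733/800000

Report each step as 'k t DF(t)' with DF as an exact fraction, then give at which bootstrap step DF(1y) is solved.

step 1 [1y] zero: DF = P = 2391/2500 ≈ 0.956400
step 2 [2y] bond c/1=31/400: DF=(856733/800000 − 31/400·(0.956400))/(1+31/400) = 9251/10000 ≈ 0.925100

1 1 2391/2500
2 2 9251/10000
DF(1y) is solved at step 1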